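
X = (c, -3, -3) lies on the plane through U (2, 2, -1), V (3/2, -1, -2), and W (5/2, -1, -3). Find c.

3/2

Coplanarity requires UV · (UW × UX) = 0.
UV = (-1/2, -3, -1), UW = (1/2, -3, -2); the triple product is linear in c with coefficient 3 and constant term -9/2.
Setting it to zero: c = 3/2.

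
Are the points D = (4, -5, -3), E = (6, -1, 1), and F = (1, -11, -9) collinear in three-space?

DE = (2, 4, 4), DF = (-3, -6, -6).
Each component of DF is -3/2 times the corresponding component of DE, so DF = -3/2·DE and the points are collinear.

Yes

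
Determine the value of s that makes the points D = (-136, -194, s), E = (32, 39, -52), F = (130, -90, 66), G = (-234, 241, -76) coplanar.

654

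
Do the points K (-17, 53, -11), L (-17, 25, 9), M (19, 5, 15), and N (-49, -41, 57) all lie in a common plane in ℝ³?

No

The four points are coplanar iff the 3×3 determinant with rows KL, KM, KN is zero.
Rows: (0, -28, 20), (36, -48, 26), (-32, -94, 68).
Expanding along the first row: (0)(-820) − (-28)(3280) + (20)(-4920) = -6560.
Nonzero ⇒ not coplanar.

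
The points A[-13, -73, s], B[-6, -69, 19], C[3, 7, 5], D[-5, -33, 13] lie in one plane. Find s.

The points are coplanar iff AB · (AC × AD) = 0.
Expanding, this is linear in s: (-248)s + (5208) = 0.
So s = 21.

21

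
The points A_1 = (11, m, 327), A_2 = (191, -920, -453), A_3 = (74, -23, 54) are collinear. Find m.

Direction A_2A_3 = (-117, 897, 507). From the x-coordinate of A_1, the parameter along the line is τ = (11 − 191)/(-117) = 20/13.
Then m = (-920) + 20/13·(897) = 460.

460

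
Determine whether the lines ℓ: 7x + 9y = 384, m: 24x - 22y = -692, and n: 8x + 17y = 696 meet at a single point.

No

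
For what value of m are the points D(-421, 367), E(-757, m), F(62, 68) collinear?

575

Collinearity: (E − D) must be parallel to (F − D) = (483, -299).
Cross-multiplying the components: (m − 367)·(483) = (-336)·(-299).
Solving gives m = 575.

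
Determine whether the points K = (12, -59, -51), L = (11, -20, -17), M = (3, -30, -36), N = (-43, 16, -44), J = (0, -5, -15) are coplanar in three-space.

No

The plane through K, L, M has normal n = KL × KM = (-401, -291, 322) and equation n·P = -4065.
Checking the remaining points: n·N = -1581, n·J = -3375.
Since n·N = -1581 ≠ -4065, N is off the plane and the points are not all coplanar.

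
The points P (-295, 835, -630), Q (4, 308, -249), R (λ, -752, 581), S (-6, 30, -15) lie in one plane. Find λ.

Normal to plane PQS: n = (-17400, -73776, -88392); plane equation n·X = -783000.
Requiring n·R = -783000: (-17400)λ + (4123800) = -783000.
So λ = 282.

282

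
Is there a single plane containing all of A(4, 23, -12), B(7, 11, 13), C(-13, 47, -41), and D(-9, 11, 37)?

No

With A as base: AB = (3, -12, 25), AC = (-17, 24, -29), AD = (-13, -12, 49).
AC × AD = (828, 1210, 516).
AB · (AC × AD) = 864.
Since 864 ≠ 0, the four points are not coplanar.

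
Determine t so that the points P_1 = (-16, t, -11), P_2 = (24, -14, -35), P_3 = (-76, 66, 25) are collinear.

18

Collinearity requires P_1P_2 × P_1P_3 = 0; each component is linear in t.
The x-component gives (-60)t + (1080) = 0, so t = 18.
The remaining components then also vanish.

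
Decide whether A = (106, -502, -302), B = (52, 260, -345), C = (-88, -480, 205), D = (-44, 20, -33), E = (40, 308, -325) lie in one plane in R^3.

The plane through A, B, C has normal n = AB × AC = (387280, 35720, 146640) and equation n·P = -21165040.
Checking the remaining points: n·D = -21165040, n·E = -21165040.
All equal -21165040, so all 5 points lie in one plane.

Yes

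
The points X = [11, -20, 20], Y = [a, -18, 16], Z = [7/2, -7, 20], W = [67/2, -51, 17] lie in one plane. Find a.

Coplanarity ⇔ det[XY; XZ; XW] = 0.
Expanding, this is linear in a: (-39)a + (624) = 0.
So a = 16.

16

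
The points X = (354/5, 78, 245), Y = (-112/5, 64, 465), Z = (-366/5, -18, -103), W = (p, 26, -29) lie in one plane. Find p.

The points are coplanar iff XY · (XZ × XW) = 0.
Expanding, this is linear in p: (25992)p + (-2027376/5) = 0.
So p = 78/5.

78/5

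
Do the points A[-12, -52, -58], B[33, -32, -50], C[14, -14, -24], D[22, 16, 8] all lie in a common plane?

No

The four points are coplanar iff the 3×3 determinant with rows AB, AC, AD is zero.
Rows: (45, 20, 8), (26, 38, 34), (34, 68, 66).
Expanding along the first row: (45)(196) − (20)(560) + (8)(476) = 1428.
Nonzero ⇒ not coplanar.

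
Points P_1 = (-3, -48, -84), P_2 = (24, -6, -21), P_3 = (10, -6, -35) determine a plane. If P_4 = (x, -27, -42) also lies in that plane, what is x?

21

The plane through P_1, P_2, P_3 has equation −588x − 504y + 588z = -23436.
Substituting P_4: (-588)x + (-11088) = -23436, so x = 21.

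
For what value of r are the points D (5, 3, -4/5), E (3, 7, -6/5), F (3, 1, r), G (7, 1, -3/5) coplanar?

Normal to plane DEG: n = (0, -2/5, -4); plane equation n·P = 2.
Requiring n·F = 2: (-4)r + (-2/5) = 2.
So r = -3/5.

-3/5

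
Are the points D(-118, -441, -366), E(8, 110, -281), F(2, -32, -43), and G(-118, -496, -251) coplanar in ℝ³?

The four points are coplanar iff the 3×3 determinant with rows DE, DF, DG is zero.
Rows: (126, 551, 85), (120, 409, 323), (0, -55, 115).
Expanding along the first row: (126)(64800) − (551)(13800) + (85)(-6600) = 0.
Zero determinant ⇒ coplanar.

Yes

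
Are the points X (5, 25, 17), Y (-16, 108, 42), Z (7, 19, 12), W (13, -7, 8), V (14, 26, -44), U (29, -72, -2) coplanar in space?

The plane through X, Y, Z has normal n = XY × XZ = (-265, -55, -40) and equation n·P = -3380.
Checking the remaining points: n·W = -3380, n·V = -3380, n·U = -3645.
Since n·U = -3645 ≠ -3380, U is off the plane and the points are not all coplanar.

No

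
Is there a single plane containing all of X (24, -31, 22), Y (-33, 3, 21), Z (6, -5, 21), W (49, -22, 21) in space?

No

The four points are coplanar iff the 3×3 determinant with rows XY, XZ, XW is zero.
Rows: (-57, 34, -1), (-18, 26, -1), (25, 9, -1).
Expanding along the first row: (-57)(-17) − (34)(43) + (-1)(-812) = 319.
Nonzero ⇒ not coplanar.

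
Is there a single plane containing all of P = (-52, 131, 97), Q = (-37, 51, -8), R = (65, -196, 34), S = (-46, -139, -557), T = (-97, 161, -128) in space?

The plane through P, Q, R has normal n = PQ × PR = (-29295, -11340, 4455) and equation n·X = 469935.
Checking the remaining points: n·S = 442395, n·T = 445635.
Since n·S = 442395 ≠ 469935, S is off the plane and the points are not all coplanar.

No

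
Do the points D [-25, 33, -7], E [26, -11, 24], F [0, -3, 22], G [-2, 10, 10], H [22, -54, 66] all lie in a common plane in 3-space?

The plane through D, E, F has normal n = DE × DF = (-160, -704, -736) and equation n·P = -14080.
Checking the remaining points: n·G = -14080, n·H = -14080.
All equal -14080, so all 5 points lie in one plane.

Yes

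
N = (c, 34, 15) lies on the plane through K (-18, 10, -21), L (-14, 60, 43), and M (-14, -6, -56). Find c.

-18

The plane through K, L, M has equation −726x + 396y − 264z = 22572.
Substituting N: (-726)c + (9504) = 22572, so c = -18.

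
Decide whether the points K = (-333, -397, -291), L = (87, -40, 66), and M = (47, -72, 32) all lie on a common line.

No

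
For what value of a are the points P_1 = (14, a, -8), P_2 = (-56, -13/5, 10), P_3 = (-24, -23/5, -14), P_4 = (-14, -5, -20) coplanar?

The points are coplanar iff P_1P_2 · (P_1P_3 × P_1P_4) = 0.
Expanding, this is linear in a: (48)a + (432/5) = 0.
So a = -9/5.

-9/5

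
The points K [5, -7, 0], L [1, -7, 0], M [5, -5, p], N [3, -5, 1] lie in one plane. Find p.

Normal to plane KLN: n = (0, 4, -8); plane equation n·P = -28.
Requiring n·M = -28: (-8)p + (-20) = -28.
So p = 1.

1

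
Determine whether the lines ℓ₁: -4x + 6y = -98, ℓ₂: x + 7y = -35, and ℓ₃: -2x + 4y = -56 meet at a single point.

Intersecting ℓ₁ and ℓ₂: solving the 2×2 system gives (x, y) = (14, -7).
Substitute into ℓ₃: (-2)(14) + (4)(-7) = -56.
This equals -56, so (14, -7) lies on all three lines and they are concurrent.

Yes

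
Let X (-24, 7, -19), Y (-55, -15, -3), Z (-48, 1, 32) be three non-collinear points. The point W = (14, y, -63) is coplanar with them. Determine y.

A normal to the plane is n = XY × XZ = (-1026, 1197, -342).
W lies in the plane iff n · XW = 0.
This gives (1197)y + (-32319) = 0, so y = 27.

27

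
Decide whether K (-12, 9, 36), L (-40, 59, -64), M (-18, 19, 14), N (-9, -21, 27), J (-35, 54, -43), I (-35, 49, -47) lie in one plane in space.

Yes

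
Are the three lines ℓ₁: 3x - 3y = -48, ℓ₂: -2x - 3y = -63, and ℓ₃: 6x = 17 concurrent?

Intersecting ℓ₁ and ℓ₂: solving the 2×2 system gives (x, y) = (3, 19).
Substitute into ℓ₃: (6)(3) + (0)(19) = 18.
But ℓ₃ requires 17 ≠ 18, so the three lines have no common point.

No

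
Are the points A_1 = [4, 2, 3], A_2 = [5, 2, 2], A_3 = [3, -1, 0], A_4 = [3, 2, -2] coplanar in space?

A normal to the plane through A_1, A_2, A_3 is n = A_1A_2 × A_1A_3 = (-3, 4, -3).
The plane has equation n·P = -13. For A_4: n·A_4 = 5.
5 ≠ -13, so A_4 is off the plane.

No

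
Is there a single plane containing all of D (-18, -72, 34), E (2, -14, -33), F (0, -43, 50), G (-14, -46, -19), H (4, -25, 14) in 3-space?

The plane through D, E, F has normal n = DE × DF = (2871, -1526, -464) and equation n·P = 42418.
Checking the remaining points: n·G = 38818, n·H = 43138.
Since n·G = 38818 ≠ 42418, G is off the plane and the points are not all coplanar.

No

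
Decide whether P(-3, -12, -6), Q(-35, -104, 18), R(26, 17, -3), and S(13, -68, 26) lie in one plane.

The four points are coplanar iff the 3×3 determinant with rows PQ, PR, PS is zero.
Rows: (-32, -92, 24), (29, 29, 3), (16, -56, 32).
Expanding along the first row: (-32)(1096) − (-92)(880) + (24)(-2088) = -4224.
Nonzero ⇒ not coplanar.

No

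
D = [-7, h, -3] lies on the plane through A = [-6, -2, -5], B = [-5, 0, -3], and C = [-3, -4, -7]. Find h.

0

Coplanarity requires AB · (AC × AD) = 0.
AB = (1, 2, 2), AC = (3, -2, -2); the triple product is linear in h with coefficient 8 and constant term 0.
Setting it to zero: h = 0.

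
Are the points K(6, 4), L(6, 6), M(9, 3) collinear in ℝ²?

KL = (0, 2), KM = (3, -1).
Twice the signed area of △KLM is (0)(-1) − (2)(3) = -6.
The area is nonzero, so the three points are not collinear.

No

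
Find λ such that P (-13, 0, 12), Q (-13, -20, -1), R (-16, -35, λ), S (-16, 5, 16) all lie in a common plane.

The points are coplanar iff PQ · (PR × PS) = 0.
Expanding, this is linear in λ: (60)λ + (600) = 0.
So λ = -10.

-10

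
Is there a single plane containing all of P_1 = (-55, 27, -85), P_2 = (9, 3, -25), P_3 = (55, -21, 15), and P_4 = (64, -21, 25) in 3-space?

Yes

With P_1 as base: P_1P_2 = (64, -24, 60), P_1P_3 = (110, -48, 100), P_1P_4 = (119, -48, 110).
P_1P_3 × P_1P_4 = (-480, -200, 432).
P_1P_2 · (P_1P_3 × P_1P_4) = 0.
The scalar triple product vanishes, so the four points are coplanar.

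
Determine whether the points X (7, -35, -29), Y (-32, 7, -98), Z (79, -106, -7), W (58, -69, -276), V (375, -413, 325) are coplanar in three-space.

No

The plane through X, Y, Z has normal n = XY × XZ = (-3975, -4110, -255) and equation n·P = 123420.
Checking the remaining points: n·W = 123420, n·V = 123930.
Since n·V = 123930 ≠ 123420, V is off the plane and the points are not all coplanar.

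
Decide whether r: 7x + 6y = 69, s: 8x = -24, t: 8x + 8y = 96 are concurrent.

Intersecting r and s: solving the 2×2 system gives (x, y) = (-3, 15).
Substitute into t: (8)(-3) + (8)(15) = 96.
This equals 96, so (-3, 15) lies on all three lines and they are concurrent.

Yes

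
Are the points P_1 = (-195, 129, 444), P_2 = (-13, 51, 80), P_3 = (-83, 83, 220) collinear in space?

P_1P_2 = (182, -78, -364), P_1P_3 = (112, -46, -224).
Comparing components 2 and 3: (-78)(-224) − (-364)(-46) = 728 ≠ 0, so P_1P_2 and P_1P_3 are not parallel and the points are not collinear.

No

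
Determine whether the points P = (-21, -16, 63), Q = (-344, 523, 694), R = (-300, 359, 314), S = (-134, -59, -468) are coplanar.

The four points are coplanar iff the 3×3 determinant with rows PQ, PR, PS is zero.
Rows: (-323, 539, 631), (-279, 375, 251), (-113, -43, -531).
Expanding along the first row: (-323)(-188332) − (539)(176512) + (631)(54372) = 0.
Zero determinant ⇒ coplanar.

Yes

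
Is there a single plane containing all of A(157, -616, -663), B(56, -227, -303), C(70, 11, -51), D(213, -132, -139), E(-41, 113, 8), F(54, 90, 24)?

Yes

The plane through A, B, C has normal n = AB × AC = (12348, 30492, -29484) and equation n·P = 2703456.
Checking the remaining points: n·D = 2703456, n·E = 2703456, n·F = 2703456.
All equal 2703456, so all 6 points lie in one plane.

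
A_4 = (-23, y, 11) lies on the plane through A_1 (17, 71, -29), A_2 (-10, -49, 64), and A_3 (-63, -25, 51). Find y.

23

The plane through A_1, A_2, A_3 has equation −672x − 5280y − 7008z = -183072.
Substituting A_4: (-5280)y + (-61632) = -183072, so y = 23.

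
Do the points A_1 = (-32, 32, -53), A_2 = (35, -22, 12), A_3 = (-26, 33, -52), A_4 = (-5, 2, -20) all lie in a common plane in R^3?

With A_1 as base: A_1A_2 = (67, -54, 65), A_1A_3 = (6, 1, 1), A_1A_4 = (27, -30, 33).
A_1A_3 × A_1A_4 = (63, -171, -207).
A_1A_2 · (A_1A_3 × A_1A_4) = 0.
The scalar triple product vanishes, so the four points are coplanar.

Yes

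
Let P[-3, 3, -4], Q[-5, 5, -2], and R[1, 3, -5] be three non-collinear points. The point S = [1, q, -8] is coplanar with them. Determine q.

Coplanarity requires PQ · (PR × PS) = 0.
PQ = (-2, 2, 2), PR = (4, 0, -1); the triple product is linear in q with coefficient 6 and constant term 6.
Setting it to zero: q = -1.

-1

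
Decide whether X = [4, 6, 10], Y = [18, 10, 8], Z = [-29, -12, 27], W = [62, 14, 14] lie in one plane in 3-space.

With X as base: XY = (14, 4, -2), XZ = (-33, -18, 17), XW = (58, 8, 4).
XZ × XW = (-208, 1118, 780).
XY · (XZ × XW) = 0.
The scalar triple product vanishes, so the four points are coplanar.

Yes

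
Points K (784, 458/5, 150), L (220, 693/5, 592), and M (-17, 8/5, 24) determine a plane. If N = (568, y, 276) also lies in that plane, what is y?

503/5

The plane through K, L, M has equation 33858x − 425106y + 88407z = 4330062/5.
Substituting N: (-425106)y + (43631676) = 4330062/5, so y = 503/5.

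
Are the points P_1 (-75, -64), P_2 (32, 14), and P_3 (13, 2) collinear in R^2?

No

P_1P_2 = (107, 78), P_1P_3 = (88, 66).
det[P_1P_2; P_1P_3] = (107)(66) − (78)(88) = 198.
The determinant is nonzero, so they are not collinear.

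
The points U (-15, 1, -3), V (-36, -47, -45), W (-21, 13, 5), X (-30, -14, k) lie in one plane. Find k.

Normal to plane UVW: n = (120, 420, -540); plane equation n·P = 240.
Requiring n·X = 240: (-540)k + (-9480) = 240.
So k = -18.

-18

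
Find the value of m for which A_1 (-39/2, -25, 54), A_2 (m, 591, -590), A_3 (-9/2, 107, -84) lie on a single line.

101/2

Collinearity requires A_1A_2 × A_1A_3 = 0; each component is linear in m.
The y-component gives (138)m + (-6969) = 0, so m = 101/2.
The remaining components then also vanish.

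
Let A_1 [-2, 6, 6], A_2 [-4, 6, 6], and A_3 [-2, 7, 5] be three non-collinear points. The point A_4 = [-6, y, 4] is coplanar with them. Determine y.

Coplanarity requires A_1A_2 · (A_1A_3 × A_1A_4) = 0.
A_1A_2 = (-2, 0, 0), A_1A_3 = (0, 1, -1); the triple product is linear in y with coefficient -2 and constant term 16.
Setting it to zero: y = 8.

8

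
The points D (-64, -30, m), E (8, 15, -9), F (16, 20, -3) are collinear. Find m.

-63

Direction EF = (8, 5, 6). From the x-coordinate of D, the parameter along the line is τ = (-64 − 8)/8 = -9.
Then m = (-9) + (-9)·(6) = -63.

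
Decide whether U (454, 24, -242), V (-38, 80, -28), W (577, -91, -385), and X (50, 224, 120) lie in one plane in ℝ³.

No

The four points are coplanar iff the 3×3 determinant with rows UV, UW, UX is zero.
Rows: (-492, 56, 214), (123, -115, -143), (-404, 200, 362).
Expanding along the first row: (-492)(-13030) − (56)(-13246) + (214)(-21860) = 2474496.
Nonzero ⇒ not coplanar.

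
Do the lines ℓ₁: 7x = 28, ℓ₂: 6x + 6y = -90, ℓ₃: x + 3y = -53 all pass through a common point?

Yes

Lines aᵢx + bᵢy = cᵢ with pairwise distinct directions are concurrent exactly when det[aᵢ bᵢ cᵢ] = 0.
Here the determinant is 0.
It vanishes, so the lines are concurrent at (4, -19).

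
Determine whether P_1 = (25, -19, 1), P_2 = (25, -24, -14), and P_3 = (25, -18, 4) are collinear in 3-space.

P_1P_2 = (0, -5, -15), P_1P_3 = (0, 1, 3).
Each component of P_1P_3 is -1/5 times the corresponding component of P_1P_2, so P_1P_3 = -1/5·P_1P_2 and the points are collinear.

Yes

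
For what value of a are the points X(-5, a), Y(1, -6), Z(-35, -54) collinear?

-14

Collinearity: (X − Y) must be parallel to (Z − Y) = (-36, -48).
Cross-multiplying the components: (a − (-6))·(-36) = (-6)·(-48).
Solving gives a = -14.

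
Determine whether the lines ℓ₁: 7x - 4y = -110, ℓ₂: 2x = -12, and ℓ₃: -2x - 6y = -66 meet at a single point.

The three lines meet at one point iff the augmented coefficient matrix [aᵢ bᵢ cᵢ] has rank < 3, i.e. its determinant vanishes.
Here the determinant is 192.
Nonzero, so no common point exists.

No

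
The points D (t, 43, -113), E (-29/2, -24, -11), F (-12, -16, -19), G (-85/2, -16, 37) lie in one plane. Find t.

51/2

The points are coplanar iff DE · (DF × DG) = 0.
Expanding, this is linear in t: (-448)t + (11424) = 0.
So t = 51/2.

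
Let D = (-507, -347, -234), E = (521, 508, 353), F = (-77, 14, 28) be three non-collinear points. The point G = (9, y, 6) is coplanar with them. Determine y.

The plane through D, E, F has equation 12103x − 16926y + 3458z = -1072071.
Substituting G: (-16926)y + (129675) = -1072071, so y = 71.

71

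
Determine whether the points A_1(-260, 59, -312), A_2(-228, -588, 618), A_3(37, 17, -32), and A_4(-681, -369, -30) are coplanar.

No

The four points are coplanar iff the 3×3 determinant with rows A_1A_2, A_1A_3, A_1A_4 is zero.
Rows: (32, -647, 930), (297, -42, 280), (-421, -428, 282).
Expanding along the first row: (32)(107996) − (-647)(201634) + (930)(-144798) = -749070.
Nonzero ⇒ not coplanar.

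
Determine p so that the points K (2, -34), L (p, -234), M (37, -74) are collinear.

177

The three points are collinear iff det[KL; KM] = 0.
This determinant is linear in p: (-40)p + (7080) = 0, so p = 177.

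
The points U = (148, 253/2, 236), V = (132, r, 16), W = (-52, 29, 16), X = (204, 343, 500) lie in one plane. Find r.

-141/2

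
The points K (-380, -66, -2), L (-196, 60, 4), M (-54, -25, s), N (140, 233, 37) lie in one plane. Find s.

The points are coplanar iff KL · (KM × KN) = 0.
Expanding, this is linear in s: (10504)s + (-829816) = 0.
So s = 79.

79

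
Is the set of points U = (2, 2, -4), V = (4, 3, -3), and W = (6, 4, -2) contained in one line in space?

UV = (2, 1, 1), UW = (4, 2, 2).
Each component of UW is 2 times the corresponding component of UV, so UW = 2·UV and the points are collinear.

Yes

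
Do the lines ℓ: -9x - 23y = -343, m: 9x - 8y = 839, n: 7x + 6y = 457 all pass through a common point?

Yes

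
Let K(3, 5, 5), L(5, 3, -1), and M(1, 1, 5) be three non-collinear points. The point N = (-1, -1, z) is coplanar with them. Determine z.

7

A normal to the plane is n = KL × KM = (-24, 12, -12).
N lies in the plane iff n · KN = 0.
This gives (-12)z + (84) = 0, so z = 7.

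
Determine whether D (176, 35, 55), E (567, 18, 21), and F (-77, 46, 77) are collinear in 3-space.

Yes

DE = (391, -17, -34), DF = (-253, 11, 22).
Each component of DF is -11/17 times the corresponding component of DE, so DF = -11/17·DE and the points are collinear.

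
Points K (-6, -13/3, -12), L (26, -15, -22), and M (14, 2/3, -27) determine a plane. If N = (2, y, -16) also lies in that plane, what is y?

-5

A normal to the plane is n = KL × KM = (210, 280, 1120/3).
N lies in the plane iff n · KN = 0.
This gives (280)y + (1400) = 0, so y = -5.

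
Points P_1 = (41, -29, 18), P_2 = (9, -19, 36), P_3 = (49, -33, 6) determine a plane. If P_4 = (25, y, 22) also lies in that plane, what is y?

-25

The plane through P_1, P_2, P_3 has equation −48x − 240y + 48z = 5856.
Substituting P_4: (-240)y + (-144) = 5856, so y = -25.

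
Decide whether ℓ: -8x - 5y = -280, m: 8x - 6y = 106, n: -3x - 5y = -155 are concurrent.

Intersecting ℓ and m: solving the 2×2 system gives (x, y) = (1105/44, 174/11).
Substitute into n: (-3)(1105/44) + (-5)(174/11) = -6795/44.
But n requires -155 ≠ -6795/44, so the three lines have no common point.

No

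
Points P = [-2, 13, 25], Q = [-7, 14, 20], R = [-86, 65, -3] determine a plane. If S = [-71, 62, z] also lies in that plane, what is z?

A normal to the plane is n = PQ × PR = (232, 280, -176).
S lies in the plane iff n · PS = 0.
This gives (-176)z + (2112) = 0, so z = 12.

12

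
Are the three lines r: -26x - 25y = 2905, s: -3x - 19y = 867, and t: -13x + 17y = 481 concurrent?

No

Lines aᵢx + bᵢy = cᵢ with pairwise distinct directions are concurrent exactly when det[aᵢ bᵢ cᵢ] = 0.
Here the determinant is 838.
Nonzero, so no common point exists.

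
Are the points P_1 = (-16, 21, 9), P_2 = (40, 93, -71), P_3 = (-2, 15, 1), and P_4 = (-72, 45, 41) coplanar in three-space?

Yes

With P_1 as base: P_1P_2 = (56, 72, -80), P_1P_3 = (14, -6, -8), P_1P_4 = (-56, 24, 32).
P_1P_3 × P_1P_4 = (0, 0, 0).
P_1P_2 · (P_1P_3 × P_1P_4) = 0.
The scalar triple product vanishes, so the four points are coplanar.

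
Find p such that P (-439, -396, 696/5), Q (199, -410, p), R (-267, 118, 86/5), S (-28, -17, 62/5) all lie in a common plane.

296/5

Normal to plane PRS: n = (-94686/5, -141662/5, -146066); plane equation n·X = -799326.
Requiring n·Q = -799326: (-146066)p + (39238906/5) = -799326.
So p = 296/5.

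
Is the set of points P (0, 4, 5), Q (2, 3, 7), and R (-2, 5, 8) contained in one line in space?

No

PQ = (2, -1, 2), PR = (-2, 1, 3).
PQ × PR = (-5, -10, 0).
The cross product is nonzero, so the points do not lie on one line.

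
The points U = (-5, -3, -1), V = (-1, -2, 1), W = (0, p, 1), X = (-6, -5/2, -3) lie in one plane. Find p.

Coplanarity ⇔ det[UV; UW; UX] = 0.
Expanding, this is linear in p: (-6)p + (-9) = 0.
So p = -3/2.

-3/2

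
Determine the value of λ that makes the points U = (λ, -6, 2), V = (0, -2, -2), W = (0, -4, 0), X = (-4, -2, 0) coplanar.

Coplanarity ⇔ det[UV; UW; UX] = 0.
Expanding, this is linear in λ: (4)λ + (0) = 0.
So λ = 0.

0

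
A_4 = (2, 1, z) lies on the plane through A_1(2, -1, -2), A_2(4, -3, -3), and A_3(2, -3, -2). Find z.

The plane through A_1, A_2, A_3 has equation −2x − 4z = 4.
Substituting A_4: (-4)z + (-4) = 4, so z = -2.

-2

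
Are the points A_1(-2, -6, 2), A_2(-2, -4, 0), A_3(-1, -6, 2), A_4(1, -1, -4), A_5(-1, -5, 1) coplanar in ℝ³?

The plane through A_1, A_2, A_3 has normal n = A_1A_2 × A_1A_3 = (0, -2, -2) and equation n·P = 8.
Checking the remaining points: n·A_4 = 10, n·A_5 = 8.
Since n·A_4 = 10 ≠ 8, A_4 is off the plane and the points are not all coplanar.

No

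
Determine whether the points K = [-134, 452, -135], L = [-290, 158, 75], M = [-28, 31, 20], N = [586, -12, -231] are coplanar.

Yes

A normal to the plane through K, L, M is n = KL × KM = (42840, 46440, 96840).
The plane has equation n·P = 2176920. For N: n·N = 2176920.
Equal, so N lies in the plane and all four are coplanar.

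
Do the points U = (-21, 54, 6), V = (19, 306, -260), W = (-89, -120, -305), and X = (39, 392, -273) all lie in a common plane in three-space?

Yes

A normal to the plane through U, V, W is n = UV × UW = (-124656, 30528, 10176).
The plane has equation n·P = 4327344. For X: n·X = 4327344.
Equal, so X lies in the plane and all four are coplanar.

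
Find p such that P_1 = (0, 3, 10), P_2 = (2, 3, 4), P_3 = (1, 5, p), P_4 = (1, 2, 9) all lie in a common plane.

Normal to plane P_1P_2P_4: n = (-6, -4, -2); plane equation n·P = -32.
Requiring n·P_3 = -32: (-2)p + (-26) = -32.
So p = 3.

3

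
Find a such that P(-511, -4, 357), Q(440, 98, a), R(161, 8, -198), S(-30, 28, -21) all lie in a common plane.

-717/2

Normal to plane PRS: n = (13224, -12939, 15732); plane equation n·X = -1089384.
Requiring n·Q = -1089384: (15732)a + (4550538) = -1089384.
So a = -717/2.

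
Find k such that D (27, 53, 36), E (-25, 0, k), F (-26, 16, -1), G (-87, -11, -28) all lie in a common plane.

-17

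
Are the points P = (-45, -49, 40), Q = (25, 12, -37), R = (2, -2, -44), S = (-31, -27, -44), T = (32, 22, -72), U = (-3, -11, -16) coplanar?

No

The plane through P, Q, R has normal n = PQ × PR = (-1505, 2261, 423) and equation n·X = -26144.
Checking the remaining points: n·S = -33004, n·T = -28874, n·U = -27124.
Since n·S = -33004 ≠ -26144, S is off the plane and the points are not all coplanar.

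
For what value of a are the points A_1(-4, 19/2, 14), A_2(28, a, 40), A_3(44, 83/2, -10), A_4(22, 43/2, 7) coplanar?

Normal to plane A_1A_3A_4: n = (64, -288, -256); plane equation n·P = -6576.
Requiring n·A_2 = -6576: (-288)a + (-8448) = -6576.
So a = -13/2.

-13/2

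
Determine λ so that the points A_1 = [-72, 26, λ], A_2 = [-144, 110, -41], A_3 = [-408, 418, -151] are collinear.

-11

Collinearity requires A_1A_2 × A_1A_3 = 0; each component is linear in λ.
The x-component gives (308)λ + (3388) = 0, so λ = -11.
The remaining components then also vanish.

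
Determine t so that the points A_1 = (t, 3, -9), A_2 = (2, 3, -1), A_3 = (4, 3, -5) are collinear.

Direction A_2A_3 = (2, 0, -4). From the z-coordinate of A_1, the parameter along the line is τ = (-9 − (-1))/(-4) = 2.
Then t = 2 + 2·(2) = 6.

6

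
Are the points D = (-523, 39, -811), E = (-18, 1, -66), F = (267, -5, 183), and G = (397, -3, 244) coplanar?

The four points are coplanar iff the 3×3 determinant with rows DE, DF, DG is zero.
Rows: (505, -38, 745), (790, -44, 994), (920, -42, 1055).
Expanding along the first row: (505)(-4672) − (-38)(-81030) + (745)(7300) = 0.
Zero determinant ⇒ coplanar.

Yes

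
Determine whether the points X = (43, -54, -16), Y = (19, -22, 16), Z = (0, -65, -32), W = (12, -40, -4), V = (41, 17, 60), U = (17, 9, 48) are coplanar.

No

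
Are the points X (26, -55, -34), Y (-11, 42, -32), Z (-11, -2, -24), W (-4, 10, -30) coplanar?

A normal to the plane through X, Y, Z is n = XY × XZ = (864, 296, 1628).
The plane has equation n·P = -49168. For W: n·W = -49336.
-49336 ≠ -49168, so W is off the plane.

No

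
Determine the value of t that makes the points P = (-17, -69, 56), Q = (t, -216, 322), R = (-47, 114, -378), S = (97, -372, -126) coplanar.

Coplanarity ⇔ det[PQ; PR; PS] = 0.
Expanding, this is linear in t: (-164808)t + (2142504) = 0.
So t = 13.

13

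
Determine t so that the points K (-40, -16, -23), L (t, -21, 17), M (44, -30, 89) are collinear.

-10

Direction KM = (84, -14, 112). From the y-coordinate of L, the parameter along the line is τ = (-21 − (-16))/(-14) = 5/14.
Then t = (-40) + 5/14·(84) = -10.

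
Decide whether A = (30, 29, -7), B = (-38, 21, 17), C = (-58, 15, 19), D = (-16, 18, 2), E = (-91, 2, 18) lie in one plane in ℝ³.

The plane through A, B, C has normal n = AB × AC = (128, -344, 248) and equation n·P = -7872.
Checking the remaining points: n·D = -7744, n·E = -7872.
Since n·D = -7744 ≠ -7872, D is off the plane and the points are not all coplanar.

No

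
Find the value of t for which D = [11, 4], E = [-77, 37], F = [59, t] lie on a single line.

-14

Collinearity: (F − D) must be parallel to (E − D) = (-88, 33).
Cross-multiplying the components: (t − 4)·(-88) = (48)·(33).
Solving gives t = -14.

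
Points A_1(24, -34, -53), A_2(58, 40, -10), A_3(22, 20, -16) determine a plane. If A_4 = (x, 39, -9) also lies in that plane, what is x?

50

A normal to the plane is n = A_1A_2 × A_1A_3 = (416, -1344, 1984).
A_4 lies in the plane iff n · A_1A_4 = 0.
This gives (416)x + (-20800) = 0, so x = 50.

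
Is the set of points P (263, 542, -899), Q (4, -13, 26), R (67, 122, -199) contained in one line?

PQ = (-259, -555, 925), PR = (-196, -420, 700).
PQ × PR = (0, 0, 0).
The cross product vanishes, so the three points are collinear.

Yes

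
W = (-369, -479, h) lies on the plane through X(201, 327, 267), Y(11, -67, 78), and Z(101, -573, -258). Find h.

-69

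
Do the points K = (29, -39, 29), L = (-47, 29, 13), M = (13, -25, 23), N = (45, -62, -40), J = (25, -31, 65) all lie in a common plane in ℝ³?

The plane through K, L, M has normal n = KL × KM = (-184, -200, 24) and equation n·P = 3160.
Checking the remaining points: n·N = 3160, n·J = 3160.
All equal 3160, so all 5 points lie in one plane.

Yes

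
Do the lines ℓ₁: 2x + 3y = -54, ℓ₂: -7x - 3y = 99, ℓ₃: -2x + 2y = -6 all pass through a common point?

Yes

Intersecting ℓ₁ and ℓ₂: solving the 2×2 system gives (x, y) = (-9, -12).
Substitute into ℓ₃: (-2)(-9) + (2)(-12) = -6.
This equals -6, so (-9, -12) lies on all three lines and they are concurrent.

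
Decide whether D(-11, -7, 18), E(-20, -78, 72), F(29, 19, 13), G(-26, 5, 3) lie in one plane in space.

With D as base: DE = (-9, -71, 54), DF = (40, 26, -5), DG = (-15, 12, -15).
DF × DG = (-330, 675, 870).
DE · (DF × DG) = 2025.
Since 2025 ≠ 0, the four points are not coplanar.

No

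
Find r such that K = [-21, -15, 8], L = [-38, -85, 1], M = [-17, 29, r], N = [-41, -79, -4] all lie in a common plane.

The points are coplanar iff KL · (KM × KN) = 0.
Expanding, this is linear in r: (312)r + (-1248) = 0.
So r = 4.

4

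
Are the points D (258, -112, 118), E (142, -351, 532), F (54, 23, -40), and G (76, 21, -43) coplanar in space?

Yes

With D as base: DE = (-116, -239, 414), DF = (-204, 135, -158), DG = (-182, 133, -161).
DF × DG = (-721, -4088, -2562).
DE · (DF × DG) = 0.
The scalar triple product vanishes, so the four points are coplanar.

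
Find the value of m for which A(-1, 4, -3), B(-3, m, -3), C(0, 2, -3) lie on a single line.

Direction AC = (1, -2, 0). From the x-coordinate of B, the parameter along the line is τ = (-3 − (-1))/1 = -2.
Then m = 4 + (-2)·(-2) = 8.

8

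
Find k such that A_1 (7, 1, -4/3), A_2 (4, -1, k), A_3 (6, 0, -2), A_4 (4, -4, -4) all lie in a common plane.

-3

Coplanarity ⇔ det[A_1A_2; A_1A_3; A_1A_4] = 0.
Expanding, this is linear in k: (2)k + (6) = 0.
So k = -3.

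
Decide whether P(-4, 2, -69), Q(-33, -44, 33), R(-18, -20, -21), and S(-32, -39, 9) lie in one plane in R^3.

With P as base: PQ = (-29, -46, 102), PR = (-14, -22, 48), PS = (-28, -41, 78).
PR × PS = (252, -252, -42).
PQ · (PR × PS) = 0.
The scalar triple product vanishes, so the four points are coplanar.

Yes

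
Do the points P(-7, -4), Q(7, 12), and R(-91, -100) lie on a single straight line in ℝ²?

Yes

PQ = (14, 16), PR = (-84, -96).
Checking proportionality: PR = -6·PQ, so the vectors are parallel and the points are collinear.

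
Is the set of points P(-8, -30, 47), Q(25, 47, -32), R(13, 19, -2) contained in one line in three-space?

No

PQ = (33, 77, -79), PR = (21, 49, -49).
Comparing components 2 and 3: (77)(-49) − (-79)(49) = 98 ≠ 0, so PQ and PR are not parallel and the points are not collinear.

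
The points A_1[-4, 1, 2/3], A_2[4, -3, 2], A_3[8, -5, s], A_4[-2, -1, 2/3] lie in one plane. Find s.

8/3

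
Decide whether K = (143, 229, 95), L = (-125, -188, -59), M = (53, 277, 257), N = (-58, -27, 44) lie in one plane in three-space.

Yes

The four points are coplanar iff the 3×3 determinant with rows KL, KM, KN is zero.
Rows: (-268, -417, -154), (-90, 48, 162), (-201, -256, -51).
Expanding along the first row: (-268)(39024) − (-417)(37152) + (-154)(32688) = 0.
Zero determinant ⇒ coplanar.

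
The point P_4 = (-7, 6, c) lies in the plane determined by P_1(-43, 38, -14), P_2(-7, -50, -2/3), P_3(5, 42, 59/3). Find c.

The plane through P_1, P_2, P_3 has equation −3016x − 572y + 4368z = 46800.
Substituting P_4: (4368)c + (17680) = 46800, so c = 20/3.

20/3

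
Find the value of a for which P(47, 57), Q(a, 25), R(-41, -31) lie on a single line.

15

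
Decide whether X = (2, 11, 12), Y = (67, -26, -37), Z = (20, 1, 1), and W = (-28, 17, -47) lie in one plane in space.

No

A normal to the plane through X, Y, Z is n = XY × XZ = (-83, -167, 16).
The plane has equation n·P = -1811. For W: n·W = -1267.
-1267 ≠ -1811, so W is off the plane.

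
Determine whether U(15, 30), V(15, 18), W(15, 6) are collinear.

Yes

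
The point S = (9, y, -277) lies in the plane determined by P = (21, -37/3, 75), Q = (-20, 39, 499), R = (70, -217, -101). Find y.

The plane through P, Q, R has equation 77744x + 13560y + 5876z = 1906084.
Substituting S: (13560)y + (-927956) = 1906084, so y = 209.

209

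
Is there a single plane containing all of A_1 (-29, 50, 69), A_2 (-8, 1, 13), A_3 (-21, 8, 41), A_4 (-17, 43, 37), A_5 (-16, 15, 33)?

The plane through A_1, A_2, A_3 has normal n = A_1A_2 × A_1A_3 = (-980, 140, -490) and equation n·P = 1610.
Checking the remaining points: n·A_4 = 4550, n·A_5 = 1610.
Since n·A_4 = 4550 ≠ 1610, A_4 is off the plane and the points are not all coplanar.

No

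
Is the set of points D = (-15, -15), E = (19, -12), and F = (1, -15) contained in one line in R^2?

No

DE = (34, 3), DF = (16, 0).
If collinear, DF would be a scalar multiple of DE. But (34)·(0) ≠ (3)·(16) (difference -48), so they are not parallel; the points are not collinear.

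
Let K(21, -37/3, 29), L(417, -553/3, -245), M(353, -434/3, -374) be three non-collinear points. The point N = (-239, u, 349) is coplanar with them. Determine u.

The plane through K, L, M has equation (99170/3)x + 68620y + 4700z = -47470/3.
Substituting N: (68620)u + (-18780730/3) = -47470/3, so u = 91.

91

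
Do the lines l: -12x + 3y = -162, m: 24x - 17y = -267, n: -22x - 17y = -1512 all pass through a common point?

The three lines meet at one point iff the augmented coefficient matrix [aᵢ bᵢ cᵢ] has rank < 3, i.e. its determinant vanishes.
Here the determinant is -810.
Nonzero, so no common point exists.

No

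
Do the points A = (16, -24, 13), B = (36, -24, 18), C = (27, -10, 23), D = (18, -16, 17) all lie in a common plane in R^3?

With A as base: AB = (20, 0, 5), AC = (11, 14, 10), AD = (2, 8, 4).
AC × AD = (-24, -24, 60).
AB · (AC × AD) = -180.
Since -180 ≠ 0, the four points are not coplanar.

No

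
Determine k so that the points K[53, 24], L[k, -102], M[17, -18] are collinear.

The three points are collinear iff det[KL; KM] = 0.
This determinant is linear in k: (-42)k + (-2310) = 0, so k = -55.

-55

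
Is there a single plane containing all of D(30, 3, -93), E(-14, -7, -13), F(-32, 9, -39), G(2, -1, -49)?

With D as base: DE = (-44, -10, 80), DF = (-62, 6, 54), DG = (-28, -4, 44).
DF × DG = (480, 1216, 416).
DE · (DF × DG) = 0.
The scalar triple product vanishes, so the four points are coplanar.

Yes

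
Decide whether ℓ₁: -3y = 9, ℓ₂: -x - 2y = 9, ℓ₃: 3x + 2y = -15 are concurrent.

Yes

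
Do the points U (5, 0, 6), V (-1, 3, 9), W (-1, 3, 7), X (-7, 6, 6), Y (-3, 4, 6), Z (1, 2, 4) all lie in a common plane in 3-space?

The plane through U, V, W has normal n = UV × UW = (-6, -12, 0) and equation n·P = -30.
Checking the remaining points: n·X = -30, n·Y = -30, n·Z = -30.
All equal -30, so all 6 points lie in one plane.

Yes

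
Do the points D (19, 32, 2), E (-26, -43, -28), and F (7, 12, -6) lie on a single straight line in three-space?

DE = (-45, -75, -30), DF = (-12, -20, -8).
DE × DF = (0, 0, 0).
The cross product vanishes, so the three points are collinear.

Yes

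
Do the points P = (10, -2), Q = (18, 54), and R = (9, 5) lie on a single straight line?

PQ = (8, 56), PR = (-1, 7).
If collinear, PR would be a scalar multiple of PQ. But (8)·(7) ≠ (56)·(-1) (difference 112), so they are not parallel; the points are not collinear.

No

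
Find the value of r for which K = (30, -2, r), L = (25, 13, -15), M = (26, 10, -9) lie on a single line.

15

Collinearity requires KL × KM = 0; each component is linear in r.
The x-component gives (-3)r + (45) = 0, so r = 15.
The remaining components then also vanish.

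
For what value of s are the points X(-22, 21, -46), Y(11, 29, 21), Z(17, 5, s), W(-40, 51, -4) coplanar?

Normal to plane XYW: n = (-1674, -2592, 1134); plane equation n·P = -69768.
Requiring n·Z = -69768: (1134)s + (-41418) = -69768.
So s = -25.

-25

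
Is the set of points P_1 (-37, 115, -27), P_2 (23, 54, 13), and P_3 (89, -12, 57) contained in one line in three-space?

P_1P_2 = (60, -61, 40), P_1P_3 = (126, -127, 84).
Comparing components 2 and 3: (-61)(84) − (40)(-127) = -44 ≠ 0, so P_1P_2 and P_1P_3 are not parallel and the points are not collinear.

No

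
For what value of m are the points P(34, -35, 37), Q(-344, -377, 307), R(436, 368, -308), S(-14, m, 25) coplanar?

Normal to plane PQR: n = (9180, -21870, -14850); plane equation n·X = 528120.
Requiring n·S = 528120: (-21870)m + (-499770) = 528120.
So m = -47.

-47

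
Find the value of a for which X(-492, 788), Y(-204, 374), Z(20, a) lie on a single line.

52

The three points are collinear iff det[XY; XZ] = 0.
This determinant is linear in a: (288)a + (-14976) = 0, so a = 52.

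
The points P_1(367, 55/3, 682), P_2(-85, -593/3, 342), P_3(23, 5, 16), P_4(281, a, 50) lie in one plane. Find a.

Coplanarity ⇔ det[P_1P_2; P_1P_3; P_1P_4] = 0.
Expanding, this is linear in a: (-184072)a + (103632536/3) = 0.
So a = 563/3.

563/3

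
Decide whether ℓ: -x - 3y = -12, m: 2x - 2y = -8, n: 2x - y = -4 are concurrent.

Yes

Lines aᵢx + bᵢy = cᵢ with pairwise distinct directions are concurrent exactly when det[aᵢ bᵢ cᵢ] = 0.
Here the determinant is 0.
It vanishes, so the lines are concurrent at (0, 4).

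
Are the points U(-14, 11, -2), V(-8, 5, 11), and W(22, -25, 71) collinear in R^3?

UV = (6, -6, 13), UW = (36, -36, 73).
Comparing components 2 and 3: (-6)(73) − (13)(-36) = 30 ≠ 0, so UV and UW are not parallel and the points are not collinear.

No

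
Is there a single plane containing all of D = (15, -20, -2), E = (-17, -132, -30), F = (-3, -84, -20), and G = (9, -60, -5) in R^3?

No

A normal to the plane through D, E, F is n = DE × DF = (224, -72, 32).
The plane has equation n·P = 4736. For G: n·G = 6176.
6176 ≠ 4736, so G is off the plane.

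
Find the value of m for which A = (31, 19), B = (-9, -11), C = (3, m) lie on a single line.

-2

Collinearity: (C − A) must be parallel to (B − A) = (-40, -30).
Cross-multiplying the components: (m − 19)·(-40) = (-28)·(-30).
Solving gives m = -2.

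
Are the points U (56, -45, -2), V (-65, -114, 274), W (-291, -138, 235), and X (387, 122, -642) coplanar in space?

Yes

A normal to the plane through U, V, W is n = UV × UW = (9315, -67095, -12690).
The plane has equation n·P = 3566295. For X: n·X = 3566295.
Equal, so X lies in the plane and all four are coplanar.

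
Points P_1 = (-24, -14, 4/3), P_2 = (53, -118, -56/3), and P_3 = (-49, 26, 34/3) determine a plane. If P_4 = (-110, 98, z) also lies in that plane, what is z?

64/3

The plane through P_1, P_2, P_3 has equation −240x − 270y + 480z = 10180.
Substituting P_4: (480)z + (-60) = 10180, so z = 64/3.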